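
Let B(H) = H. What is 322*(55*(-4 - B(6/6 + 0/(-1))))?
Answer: -88550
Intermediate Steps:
322*(55*(-4 - B(6/6 + 0/(-1)))) = 322*(55*(-4 - (6/6 + 0/(-1)))) = 322*(55*(-4 - (6*(⅙) + 0*(-1)))) = 322*(55*(-4 - (1 + 0))) = 322*(55*(-4 - 1*1)) = 322*(55*(-4 - 1)) = 322*(55*(-5)) = 322*(-275) = -88550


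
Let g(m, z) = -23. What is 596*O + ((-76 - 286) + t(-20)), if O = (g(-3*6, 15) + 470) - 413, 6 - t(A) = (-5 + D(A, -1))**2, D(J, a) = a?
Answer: 19872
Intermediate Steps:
t(A) = -30 (t(A) = 6 - (-5 - 1)**2 = 6 - 1*(-6)**2 = 6 - 1*36 = 6 - 36 = -30)
O = 34 (O = (-23 + 470) - 413 = 447 - 413 = 34)
596*O + ((-76 - 286) + t(-20)) = 596*34 + ((-76 - 286) - 30) = 20264 + (-362 - 30) = 20264 - 392 = 19872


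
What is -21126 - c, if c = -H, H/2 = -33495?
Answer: -88116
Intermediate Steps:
H = -66990 (H = 2*(-33495) = -66990)
c = 66990 (c = -1*(-66990) = 66990)
-21126 - c = -21126 - 1*66990 = -21126 - 66990 = -88116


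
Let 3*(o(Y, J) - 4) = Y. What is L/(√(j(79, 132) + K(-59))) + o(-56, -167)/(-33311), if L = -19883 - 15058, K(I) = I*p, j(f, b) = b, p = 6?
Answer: 44/99933 + 11647*I*√222/74 ≈ 0.00044029 + 2345.1*I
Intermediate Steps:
K(I) = 6*I (K(I) = I*6 = 6*I)
o(Y, J) = 4 + Y/3
L = -34941
L/(√(j(79, 132) + K(-59))) + o(-56, -167)/(-33311) = -34941/√(132 + 6*(-59)) + (4 + (⅓)*(-56))/(-33311) = -34941/√(132 - 354) + (4 - 56/3)*(-1/33311) = -34941*(-I*√222/222) - 44/3*(-1/33311) = -34941*(-I*√222/222) + 44/99933 = -(-11647)*I*√222/74 + 44/99933 = 11647*I*√222/74 + 44/99933 = 44/99933 + 11647*I*√222/74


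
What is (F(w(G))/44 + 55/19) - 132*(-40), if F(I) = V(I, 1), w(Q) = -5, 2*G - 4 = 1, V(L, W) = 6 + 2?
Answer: 1104163/209 ≈ 5283.1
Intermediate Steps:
V(L, W) = 8
G = 5/2 (G = 2 + (½)*1 = 2 + ½ = 5/2 ≈ 2.5000)
F(I) = 8
(F(w(G))/44 + 55/19) - 132*(-40) = (8/44 + 55/19) - 132*(-40) = (8*(1/44) + 55*(1/19)) + 5280 = (2/11 + 55/19) + 5280 = 643/209 + 5280 = 1104163/209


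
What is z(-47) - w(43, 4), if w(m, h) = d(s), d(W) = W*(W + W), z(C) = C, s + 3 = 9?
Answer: -119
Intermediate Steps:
s = 6 (s = -3 + 9 = 6)
d(W) = 2*W**2 (d(W) = W*(2*W) = 2*W**2)
w(m, h) = 72 (w(m, h) = 2*6**2 = 2*36 = 72)
z(-47) - w(43, 4) = -47 - 1*72 = -47 - 72 = -119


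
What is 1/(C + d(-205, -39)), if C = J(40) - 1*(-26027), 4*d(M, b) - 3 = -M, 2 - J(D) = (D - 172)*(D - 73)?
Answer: 1/21725 ≈ 4.6030e-5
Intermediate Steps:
J(D) = 2 - (-172 + D)*(-73 + D) (J(D) = 2 - (D - 172)*(D - 73) = 2 - (-172 + D)*(-73 + D))
d(M, b) = 3/4 - M/4 (d(M, b) = 3/4 + (-M)/4 = 3/4 - M/4)
C = 21673 (C = (-12554 - 1*40**2 + 245*40) - 1*(-26027) = (-12554 - 1*1600 + 9800) + 26027 = (-12554 - 1600 + 9800) + 26027 = -4354 + 26027 = 21673)
1/(C + d(-205, -39)) = 1/(21673 + (3/4 - 1/4*(-205))) = 1/(21673 + (3/4 + 205/4)) = 1/(21673 + 52) = 1/21725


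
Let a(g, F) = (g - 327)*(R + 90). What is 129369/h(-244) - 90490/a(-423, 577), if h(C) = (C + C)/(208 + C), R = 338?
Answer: 18687904039/1958100 ≈ 9543.9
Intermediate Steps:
h(C) = 2*C/(208 + C) (h(C) = (2*C)/(208 + C) = 2*C/(208 + C))
a(g, F) = -139956 + 428*g (a(g, F) = (g - 327)*(338 + 90) = (-327 + g)*428 = -139956 + 428*g)
129369/h(-244) - 90490/a(-423, 577) = 129369/((2*(-244)/(208 - 244))) - 90490/(-139956 + 428*(-423)) = 129369/((2*(-244)/(-36))) - 90490/(-139956 - 181044) = 129369/((2*(-244)*(-1/36))) - 90490/(-321000) = 129369/(122/9) - 90490*(-1/321000) = 129369*(9/122) + 9049/32100 = 1164321/122 + 9049/32100 = 18687904039/1958100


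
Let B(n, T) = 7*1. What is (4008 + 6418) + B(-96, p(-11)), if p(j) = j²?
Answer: 10433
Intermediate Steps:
B(n, T) = 7
(4008 + 6418) + B(-96, p(-11)) = (4008 + 6418) + 7 = 10426 + 7 = 10433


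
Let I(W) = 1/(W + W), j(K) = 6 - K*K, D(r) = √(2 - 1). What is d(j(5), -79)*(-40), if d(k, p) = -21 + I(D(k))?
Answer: 820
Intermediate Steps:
D(r) = 1 (D(r) = √1 = 1)
j(K) = 6 - K²
I(W) = 1/(2*W)
d(k, p) = -41/2 (d(k, p) = -21 + (½)/1 = -21 + (½)*1 = -21 + ½ = -41/2)
d(j(5), -79)*(-40) = -41/2*(-40) = 820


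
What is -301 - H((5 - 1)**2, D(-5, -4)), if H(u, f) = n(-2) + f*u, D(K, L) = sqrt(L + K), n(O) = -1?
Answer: -300 - 48*I ≈ -300.0 - 48.0*I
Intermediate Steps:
D(K, L) = sqrt(K + L)
H(u, f) = -1 + f*u
-301 - H((5 - 1)**2, D(-5, -4)) = -301 - (-1 + sqrt(-5 - 4)*(5 - 1)**2) = -301 - (-1 + sqrt(-9)*4**2) = -301 - (-1 + (3*I)*16) = -301 - (-1 + 48*I) = -301 + (1 - 48*I) = -300 - 48*I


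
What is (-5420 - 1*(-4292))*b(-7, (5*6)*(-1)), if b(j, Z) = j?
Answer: 7896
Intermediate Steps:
(-5420 - 1*(-4292))*b(-7, (5*6)*(-1)) = (-5420 - 1*(-4292))*(-7) = (-5420 + 4292)*(-7) = -1128*(-7) = 7896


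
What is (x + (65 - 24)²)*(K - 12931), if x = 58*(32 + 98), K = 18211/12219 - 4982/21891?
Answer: -3543451363581164/29720681 ≈ -1.1923e+8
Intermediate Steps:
K = 37531327/29720681 (K = 18211*(1/12219) - 4982*1/21891 = 18211/12219 - 4982/21891 = 37531327/29720681 ≈ 1.2628)
x = 7540 (x = 58*130 = 7540)
(x + (65 - 24)²)*(K - 12931) = (7540 + (65 - 24)²)*(37531327/29720681 - 12931) = (7540 + 41²)*(-384280594684/29720681) = (7540 + 1681)*(-384280594684/29720681) = 9221*(-384280594684/29720681) = -3543451363581164/29720681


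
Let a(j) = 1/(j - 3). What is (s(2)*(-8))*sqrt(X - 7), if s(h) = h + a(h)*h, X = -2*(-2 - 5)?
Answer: 0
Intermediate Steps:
a(j) = 1/(-3 + j)
X = 14 (X = -2*(-7) = 14)
s(h) = h + h/(-3 + h)
(s(2)*(-8))*sqrt(X - 7) = ((2*(-2 + 2)/(-3 + 2))*(-8))*sqrt(14 - 7) = ((2*0/(-1))*(-8))*sqrt(7) = ((2*(-1)*0)*(-8))*sqrt(7) = (0*(-8))*sqrt(7) = 0*sqrt(7) = 0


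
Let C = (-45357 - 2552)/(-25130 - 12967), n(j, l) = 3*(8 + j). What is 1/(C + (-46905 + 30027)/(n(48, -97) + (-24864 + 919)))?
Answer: 905832369/1782133459 ≈ 0.50829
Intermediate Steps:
n(j, l) = 24 + 3*j
C = 47909/38097 (C = -47909/(-38097) = -47909*(-1/38097) = 47909/38097 ≈ 1.2576)
1/(C + (-46905 + 30027)/(n(48, -97) + (-24864 + 919))) = 1/(47909/38097 + (-46905 + 30027)/((24 + 3*48) + (-24864 + 919))) = 1/(47909/38097 - 16878/((24 + 144) - 23945)) = 1/(47909/38097 - 16878/(168 - 23945)) = 1/(47909/38097 - 16878/(-23777)) = 1/(47909/38097 - 16878*(-1/23777)) = 1/(47909/38097 + 16878/23777) = 1/(1782133459/905832369) = 905832369/1782133459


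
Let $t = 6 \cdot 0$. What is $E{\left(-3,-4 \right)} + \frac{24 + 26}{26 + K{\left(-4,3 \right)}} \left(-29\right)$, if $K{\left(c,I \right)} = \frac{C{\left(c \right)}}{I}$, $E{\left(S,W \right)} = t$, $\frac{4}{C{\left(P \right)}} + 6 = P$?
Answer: $- \frac{10875}{194} \approx -56.057$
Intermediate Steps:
$C{\left(P \right)} = \frac{4}{-6 + P}$
$t = 0$
$E{\left(S,W \right)} = 0$
$K{\left(c,I \right)} = \frac{4}{I \left(-6 + c\right)}$ ($K{\left(c,I \right)} = \frac{4 \frac{1}{-6 + c}}{I} = \frac{4}{I \left(-6 + c\right)}$)
$E{\left(-3,-4 \right)} + \frac{24 + 26}{26 + K{\left(-4,3 \right)}} \left(-29\right) = 0 + \frac{24 + 26}{26 + \frac{4}{3 \left(-6 - 4\right)}} \left(-29\right) = 0 + \frac{50}{26 + 4 \cdot \frac{1}{3} \frac{1}{-10}} \left(-29\right) = 0 + \frac{50}{26 + 4 \cdot \frac{1}{3} \left(- \frac{1}{10}\right)} \left(-29\right) = 0 + \frac{50}{26 - \frac{2}{15}} \left(-29\right) = 0 + \frac{50}{\frac{388}{15}} \left(-29\right) = 0 + 50 \cdot \frac{15}{388} \left(-29\right) = 0 + \frac{375}{194} \left(-29\right) = 0 - \frac{10875}{194} = - \frac{10875}{194}$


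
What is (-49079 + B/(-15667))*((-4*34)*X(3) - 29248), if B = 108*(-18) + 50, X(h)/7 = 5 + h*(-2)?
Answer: 21757326336504/15667 ≈ 1.3887e+9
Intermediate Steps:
X(h) = 35 - 14*h (X(h) = 7*(5 + h*(-2)) = 7*(5 - 2*h) = 35 - 14*h)
B = -1894 (B = -1944 + 50 = -1894)
(-49079 + B/(-15667))*((-4*34)*X(3) - 29248) = (-49079 - 1894/(-15667))*((-4*34)*(35 - 14*3) - 29248) = (-49079 - 1894*(-1/15667))*(-136*(35 - 42) - 29248) = (-49079 + 1894/15667)*(-136*(-7) - 29248) = -768918799*(952 - 29248)/15667 = -768918799/15667*(-28296) = 21757326336504/15667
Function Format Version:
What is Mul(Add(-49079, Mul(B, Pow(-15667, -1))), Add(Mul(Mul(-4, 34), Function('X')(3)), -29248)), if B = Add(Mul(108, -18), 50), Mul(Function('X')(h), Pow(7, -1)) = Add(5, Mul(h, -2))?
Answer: Rational(21757326336504, 15667) ≈ 1.3887e+9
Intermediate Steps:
Function('X')(h) = Add(35, Mul(-14, h)) (Function('X')(h) = Mul(7, Add(5, Mul(h, -2))) = Mul(7, Add(5, Mul(-2, h))) = Add(35, Mul(-14, h)))
B = -1894 (B = Add(-1944, 50) = -1894)
Mul(Add(-49079, Mul(B, Pow(-15667, -1))), Add(Mul(Mul(-4, 34), Function('X')(3)), -29248)) = Mul(Add(-49079, Mul(-1894, Pow(-15667, -1))), Add(Mul(Mul(-4, 34), Add(35, Mul(-14, 3))), -29248)) = Mul(Add(-49079, Mul(-1894, Rational(-1, 15667))), Add(Mul(-136, Add(35, -42)), -29248)) = Mul(Add(-49079, Rational(1894, 15667)), Add(Mul(-136, -7), -29248)) = Mul(Rational(-768918799, 15667), Add(952, -29248)) = Mul(Rational(-768918799, 15667), -28296) = Rational(21757326336504, 15667)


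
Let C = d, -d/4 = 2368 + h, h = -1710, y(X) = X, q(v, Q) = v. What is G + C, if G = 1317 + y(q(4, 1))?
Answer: -1311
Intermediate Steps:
d = -2632 (d = -4*(2368 - 1710) = -4*658 = -2632)
C = -2632
G = 1321 (G = 1317 + 4 = 1321)
G + C = 1321 - 2632 = -1311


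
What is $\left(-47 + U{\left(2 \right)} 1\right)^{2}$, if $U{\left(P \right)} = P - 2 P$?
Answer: $2401$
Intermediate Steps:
$U{\left(P \right)} = - P$
$\left(-47 + U{\left(2 \right)} 1\right)^{2} = \left(-47 + \left(-1\right) 2 \cdot 1\right)^{2} = \left(-47 - 2\right)^{2} = \left(-49\right)^{2} = 2401$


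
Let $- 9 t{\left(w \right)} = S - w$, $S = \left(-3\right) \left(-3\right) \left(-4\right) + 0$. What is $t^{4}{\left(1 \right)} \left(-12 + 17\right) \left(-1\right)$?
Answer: $- \frac{9370805}{6561} \approx -1428.3$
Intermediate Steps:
$S = -36$ ($S = 9 \left(-4\right) + 0 = -36 + 0 = -36$)
$t{\left(w \right)} = 4 + \frac{w}{9}$ ($t{\left(w \right)} = - \frac{-36 - w}{9} = 4 + \frac{w}{9}$)
$t^{4}{\left(1 \right)} \left(-12 + 17\right) \left(-1\right) = \left(4 + \frac{1}{9} \cdot 1\right)^{4} \left(-12 + 17\right) \left(-1\right) = \left(4 + \frac{1}{9}\right)^{4} \cdot 5 \left(-1\right) = \left(\frac{37}{9}\right)^{4} \left(-5\right) = \frac{1874161}{6561} \left(-5\right) = - \frac{9370805}{6561}$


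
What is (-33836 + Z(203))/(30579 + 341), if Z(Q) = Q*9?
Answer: -32009/30920 ≈ -1.0352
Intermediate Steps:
Z(Q) = 9*Q
(-33836 + Z(203))/(30579 + 341) = (-33836 + 9*203)/(30579 + 341) = (-33836 + 1827)/30920 = -32009*1/30920 = -32009/30920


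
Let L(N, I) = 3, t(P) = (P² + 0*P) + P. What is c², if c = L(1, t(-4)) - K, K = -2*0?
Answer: 9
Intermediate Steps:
t(P) = P + P² (t(P) = (P² + 0) + P = P² + P = P + P²)
K = 0
c = 3 (c = 3 - 1*0 = 3 + 0 = 3)
c² = 3² = 9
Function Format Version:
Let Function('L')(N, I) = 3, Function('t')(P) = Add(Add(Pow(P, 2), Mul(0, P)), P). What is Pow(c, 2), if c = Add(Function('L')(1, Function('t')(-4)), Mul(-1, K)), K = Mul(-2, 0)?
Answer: 9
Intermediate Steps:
Function('t')(P) = Add(P, Pow(P, 2)) (Function('t')(P) = Add(Add(Pow(P, 2), 0), P) = Add(Pow(P, 2), P) = Add(P, Pow(P, 2)))
K = 0
c = 3 (c = Add(3, Mul(-1, 0)) = Add(3, 0) = 3)
Pow(c, 2) = Pow(3, 2) = 9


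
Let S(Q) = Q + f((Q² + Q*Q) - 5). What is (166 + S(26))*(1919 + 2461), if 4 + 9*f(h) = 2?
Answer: 2519960/3 ≈ 8.3999e+5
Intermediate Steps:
f(h) = -2/9 (f(h) = -4/9 + (⅑)*2 = -4/9 + 2/9 = -2/9)
S(Q) = -2/9 + Q (S(Q) = Q - 2/9 = -2/9 + Q)
(166 + S(26))*(1919 + 2461) = (166 + (-2/9 + 26))*(1919 + 2461) = (166 + 232/9)*4380 = (1726/9)*4380 = 2519960/3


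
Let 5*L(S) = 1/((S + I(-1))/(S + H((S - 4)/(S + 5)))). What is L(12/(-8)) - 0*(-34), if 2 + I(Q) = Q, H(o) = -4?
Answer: 11/45 ≈ 0.24444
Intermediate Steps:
I(Q) = -2 + Q
L(S) = (-4 + S)/(5*(-3 + S)) (L(S) = 1/(5*(((S + (-2 - 1))/(S - 4)))) = 1/(5*(((S - 3)/(-4 + S)))) = 1/(5*(((-3 + S)/(-4 + S)))) = ((-4 + S)/(-3 + S))/5 = (-4 + S)/(5*(-3 + S)))
L(12/(-8)) - 0*(-34) = (-4 + 12/(-8))/(5*(-3 + 12/(-8))) - 0*(-34) = (-4 + 12*(-⅛))/(5*(-3 + 12*(-⅛))) - 1*0 = (-4 - 3/2)/(5*(-3 - 3/2)) + 0 = (⅕)*(-11/2)/(-9/2) + 0 = (⅕)*(-2/9)*(-11/2) + 0 = 11/45 + 0 = 11/45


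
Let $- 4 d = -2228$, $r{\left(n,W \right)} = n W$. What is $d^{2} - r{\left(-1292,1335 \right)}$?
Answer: $2035069$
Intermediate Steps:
$r{\left(n,W \right)} = W n$
$d = 557$ ($d = \left(- \frac{1}{4}\right) \left(-2228\right) = 557$)
$d^{2} - r{\left(-1292,1335 \right)} = 557^{2} - 1335 \left(-1292\right) = 310249 - -1724820 = 310249 + 1724820 = 2035069$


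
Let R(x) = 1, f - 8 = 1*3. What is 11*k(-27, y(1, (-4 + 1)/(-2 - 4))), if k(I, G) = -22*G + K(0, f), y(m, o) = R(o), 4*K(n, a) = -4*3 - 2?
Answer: -561/2 ≈ -280.50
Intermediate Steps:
f = 11 (f = 8 + 1*3 = 8 + 3 = 11)
K(n, a) = -7/2 (K(n, a) = (-4*3 - 2)/4 = (-12 - 2)/4 = (1/4)*(-14) = -7/2)
y(m, o) = 1
k(I, G) = -7/2 - 22*G (k(I, G) = -22*G - 7/2 = -7/2 - 22*G)
11*k(-27, y(1, (-4 + 1)/(-2 - 4))) = 11*(-7/2 - 22*1) = 11*(-7/2 - 22) = 11*(-51/2) = -561/2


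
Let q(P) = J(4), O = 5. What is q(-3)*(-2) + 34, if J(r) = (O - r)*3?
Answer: 28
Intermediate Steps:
J(r) = 15 - 3*r (J(r) = (5 - r)*3 = 15 - 3*r)
q(P) = 3 (q(P) = 15 - 3*4 = 15 - 12 = 3)
q(-3)*(-2) + 34 = 3*(-2) + 34 = -6 + 34 = 28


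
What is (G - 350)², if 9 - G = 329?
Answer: 448900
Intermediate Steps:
G = -320 (G = 9 - 1*329 = 9 - 329 = -320)
(G - 350)² = (-320 - 350)² = (-670)² = 448900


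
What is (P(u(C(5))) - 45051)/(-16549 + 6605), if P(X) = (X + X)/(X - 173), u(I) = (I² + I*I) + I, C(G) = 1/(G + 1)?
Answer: 70054309/15462920 ≈ 4.5305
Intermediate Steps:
C(G) = 1/(1 + G)
u(I) = I + 2*I² (u(I) = (I² + I²) + I = 2*I² + I = I + 2*I²)
P(X) = 2*X/(-173 + X) (P(X) = (2*X)/(-173 + X) = 2*X/(-173 + X))
(P(u(C(5))) - 45051)/(-16549 + 6605) = (2*((1 + 2/(1 + 5))/(1 + 5))/(-173 + (1 + 2/(1 + 5))/(1 + 5)) - 45051)/(-16549 + 6605) = (2*((1 + 2/6)/6)/(-173 + (1 + 2/6)/6) - 45051)/(-9944) = (2*((1 + 2*(⅙))/6)/(-173 + (1 + 2*(⅙))/6) - 45051)*(-1/9944) = (2*((1 + ⅓)/6)/(-173 + (1 + ⅓)/6) - 45051)*(-1/9944) = (2*((⅙)*(4/3))/(-173 + (⅙)*(4/3)) - 45051)*(-1/9944) = (2*(2/9)/(-173 + 2/9) - 45051)*(-1/9944) = (2*(2/9)/(-1555/9) - 45051)*(-1/9944) = (2*(2/9)*(-9/1555) - 45051)*(-1/9944) = (-4/1555 - 45051)*(-1/9944) = -70054309/1555*(-1/9944) = 70054309/15462920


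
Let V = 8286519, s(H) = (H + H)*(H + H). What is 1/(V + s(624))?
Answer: 1/9844023 ≈ 1.0158e-7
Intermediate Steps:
s(H) = 4*H² (s(H) = (2*H)*(2*H) = 4*H²)
1/(V + s(624)) = 1/(8286519 + 4*624²) = 1/(8286519 + 4*389376) = 1/(8286519 + 1557504) = 1/9844023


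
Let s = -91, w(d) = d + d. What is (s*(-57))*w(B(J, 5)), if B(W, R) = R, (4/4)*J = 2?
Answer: 51870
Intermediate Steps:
J = 2
w(d) = 2*d
(s*(-57))*w(B(J, 5)) = (-91*(-57))*(2*5) = 5187*10 = 51870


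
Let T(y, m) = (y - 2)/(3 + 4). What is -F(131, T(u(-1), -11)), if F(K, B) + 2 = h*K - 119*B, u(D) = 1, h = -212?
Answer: 27757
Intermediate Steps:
T(y, m) = -2/7 + y/7 (T(y, m) = (-2 + y)/7 = (-2 + y)*(1/7) = -2/7 + y/7)
F(K, B) = -2 - 212*K - 119*B (F(K, B) = -2 + (-212*K - 119*B) = -2 - 212*K - 119*B)
-F(131, T(u(-1), -11)) = -(-2 - 212*131 - 119*(-2/7 + (1/7)*1)) = -(-2 - 27772 - 119*(-2/7 + 1/7)) = -(-2 - 27772 - 119*(-1/7)) = -(-2 - 27772 + 17) = -1*(-27757) = 27757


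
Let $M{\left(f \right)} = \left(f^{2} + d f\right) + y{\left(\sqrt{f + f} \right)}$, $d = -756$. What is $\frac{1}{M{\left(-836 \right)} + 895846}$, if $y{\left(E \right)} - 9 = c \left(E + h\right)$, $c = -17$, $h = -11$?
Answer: $\frac{1113477}{2479662300662} + \frac{17 i \sqrt{418}}{2479662300662} \approx 4.4904 \cdot 10^{-7} + 1.4017 \cdot 10^{-10} i$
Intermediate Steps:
$y{\left(E \right)} = 196 - 17 E$ ($y{\left(E \right)} = 9 - 17 \left(E - 11\right) = 9 - 17 \left(-11 + E\right) = 9 - \left(-187 + 17 E\right) = 196 - 17 E$)
$M{\left(f \right)} = 196 + f^{2} - 756 f - 17 \sqrt{2} \sqrt{f}$ ($M{\left(f \right)} = \left(f^{2} - 756 f\right) - \left(-196 + 17 \sqrt{f + f}\right) = \left(f^{2} - 756 f\right) - \left(-196 + 17 \sqrt{2 f}\right) = \left(f^{2} - 756 f\right) - \left(-196 + 17 \sqrt{2} \sqrt{f}\right) = 196 + f^{2} - 756 f - 17 \sqrt{2} \sqrt{f}$)
$\frac{1}{M{\left(-836 \right)} + 895846} = \frac{1}{\left(196 + \left(-836\right)^{2} - -632016 - 17 \sqrt{2} \sqrt{-836}\right) + 895846} = \frac{1}{\left(196 + 698896 + 632016 - 17 \sqrt{2} \cdot 2 i \sqrt{209}\right) + 895846} = \frac{1}{\left(196 + 698896 + 632016 - 34 i \sqrt{418}\right) + 895846} = \frac{1}{\left(1331108 - 34 i \sqrt{418}\right) + 895846} = \frac{1}{2226954 - 34 i \sqrt{418}}$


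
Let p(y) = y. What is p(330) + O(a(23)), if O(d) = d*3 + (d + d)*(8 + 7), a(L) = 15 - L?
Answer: 66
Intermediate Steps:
O(d) = 33*d (O(d) = 3*d + (2*d)*15 = 3*d + 30*d = 33*d)
p(330) + O(a(23)) = 330 + 33*(15 - 1*23) = 330 + 33*(15 - 23) = 330 + 33*(-8) = 330 - 264 = 66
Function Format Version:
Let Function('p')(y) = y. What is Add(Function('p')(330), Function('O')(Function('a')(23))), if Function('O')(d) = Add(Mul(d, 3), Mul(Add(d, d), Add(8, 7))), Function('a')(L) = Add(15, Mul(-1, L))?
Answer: 66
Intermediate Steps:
Function('O')(d) = Mul(33, d) (Function('O')(d) = Add(Mul(3, d), Mul(Mul(2, d), 15)) = Add(Mul(3, d), Mul(30, d)) = Mul(33, d))
Add(Function('p')(330), Function('O')(Function('a')(23))) = Add(330, Mul(33, Add(15, Mul(-1, 23)))) = Add(330, Mul(33, Add(15, -23))) = Add(330, Mul(33, -8)) = Add(330, -264) = 66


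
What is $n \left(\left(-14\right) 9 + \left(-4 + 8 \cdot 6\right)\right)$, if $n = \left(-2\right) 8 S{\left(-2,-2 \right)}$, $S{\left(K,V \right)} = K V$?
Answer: $5248$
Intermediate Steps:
$n = -64$ ($n = \left(-2\right) 8 \left(\left(-2\right) \left(-2\right)\right) = \left(-16\right) 4 = -64$)
$n \left(\left(-14\right) 9 + \left(-4 + 8 \cdot 6\right)\right) = - 64 \left(\left(-14\right) 9 + \left(-4 + 8 \cdot 6\right)\right) = - 64 \left(-126 + \left(-4 + 48\right)\right) = - 64 \left(-126 + 44\right) = \left(-64\right) \left(-82\right) = 5248$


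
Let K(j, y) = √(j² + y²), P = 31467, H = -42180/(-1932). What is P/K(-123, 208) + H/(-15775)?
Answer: -703/507955 + 31467*√58393/58393 ≈ 130.22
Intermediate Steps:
H = 3515/161 (H = -42180*(-1/1932) = 3515/161 ≈ 21.832)
P/K(-123, 208) + H/(-15775) = 31467/(√((-123)² + 208²)) + (3515/161)/(-15775) = 31467/(√(15129 + 43264)) + (3515/161)*(-1/15775) = 31467/(√58393) - 703/507955 = 31467*(√58393/58393) - 703/507955 = 31467*√58393/58393 - 703/507955 = -703/507955 + 31467*√58393/58393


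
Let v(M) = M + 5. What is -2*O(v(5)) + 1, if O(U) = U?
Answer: -19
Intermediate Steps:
v(M) = 5 + M
-2*O(v(5)) + 1 = -2*(5 + 5) + 1 = -2*10 + 1 = -20 + 1 = -19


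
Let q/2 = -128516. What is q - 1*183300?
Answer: -440332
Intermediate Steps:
q = -257032 (q = 2*(-128516) = -257032)
q - 1*183300 = -257032 - 1*183300 = -257032 - 183300 = -440332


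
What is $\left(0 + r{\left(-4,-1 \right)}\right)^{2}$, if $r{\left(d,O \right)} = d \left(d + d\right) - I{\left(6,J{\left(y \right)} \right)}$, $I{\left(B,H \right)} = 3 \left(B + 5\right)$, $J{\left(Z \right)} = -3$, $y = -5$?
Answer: $1$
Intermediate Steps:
$I{\left(B,H \right)} = 15 + 3 B$ ($I{\left(B,H \right)} = 3 \left(5 + B\right) = 15 + 3 B$)
$r{\left(d,O \right)} = -33 + 2 d^{2}$ ($r{\left(d,O \right)} = d \left(d + d\right) - \left(15 + 3 \cdot 6\right) = d 2 d - \left(15 + 18\right) = 2 d^{2} - 33 = -33 + 2 d^{2}$)
$\left(0 + r{\left(-4,-1 \right)}\right)^{2} = \left(0 - \left(33 - 2 \left(-4\right)^{2}\right)\right)^{2} = \left(0 + \left(-33 + 2 \cdot 16\right)\right)^{2} = \left(0 + \left(-33 + 32\right)\right)^{2} = \left(0 - 1\right)^{2} = \left(-1\right)^{2} = 1$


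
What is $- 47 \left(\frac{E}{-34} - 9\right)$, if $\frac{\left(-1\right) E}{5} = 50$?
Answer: $\frac{1316}{17} \approx 77.412$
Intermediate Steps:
$E = -250$ ($E = \left(-5\right) 50 = -250$)
$- 47 \left(\frac{E}{-34} - 9\right) = - 47 \left(- \frac{250}{-34} - 9\right) = - 47 \left(\left(-250\right) \left(- \frac{1}{34}\right) - 9\right) = - 47 \left(\frac{125}{17} - 9\right) = \left(-47\right) \left(- \frac{28}{17}\right) = \frac{1316}{17}$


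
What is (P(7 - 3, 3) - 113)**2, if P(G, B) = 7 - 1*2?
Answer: 11664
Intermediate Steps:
P(G, B) = 5 (P(G, B) = 7 - 2 = 5)
(P(7 - 3, 3) - 113)**2 = (5 - 113)**2 = (-108)**2 = 11664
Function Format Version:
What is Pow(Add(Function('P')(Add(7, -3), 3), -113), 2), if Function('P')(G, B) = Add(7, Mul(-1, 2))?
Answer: 11664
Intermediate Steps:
Function('P')(G, B) = 5 (Function('P')(G, B) = Add(7, -2) = 5)
Pow(Add(Function('P')(Add(7, -3), 3), -113), 2) = Pow(Add(5, -113), 2) = Pow(-108, 2) = 11664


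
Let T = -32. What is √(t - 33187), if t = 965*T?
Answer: I*√64067 ≈ 253.11*I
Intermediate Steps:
t = -30880 (t = 965*(-32) = -30880)
√(t - 33187) = √(-30880 - 33187) = √(-64067) = I*√64067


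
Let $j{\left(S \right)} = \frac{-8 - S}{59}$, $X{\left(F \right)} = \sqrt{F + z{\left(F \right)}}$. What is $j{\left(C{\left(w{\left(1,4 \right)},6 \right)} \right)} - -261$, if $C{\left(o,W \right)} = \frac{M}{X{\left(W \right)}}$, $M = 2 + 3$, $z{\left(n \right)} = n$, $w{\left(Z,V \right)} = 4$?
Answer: $\frac{15391}{59} - \frac{5 \sqrt{3}}{354} \approx 260.84$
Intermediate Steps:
$X{\left(F \right)} = \sqrt{2} \sqrt{F}$ ($X{\left(F \right)} = \sqrt{F + F} = \sqrt{2 F} = \sqrt{2} \sqrt{F}$)
$M = 5$
$C{\left(o,W \right)} = \frac{5 \sqrt{2}}{2 \sqrt{W}}$ ($C{\left(o,W \right)} = \frac{5}{\sqrt{2} \sqrt{W}} = 5 \frac{\sqrt{2}}{2 \sqrt{W}} = \frac{5 \sqrt{2}}{2 \sqrt{W}}$)
$j{\left(S \right)} = - \frac{8}{59} - \frac{S}{59}$ ($j{\left(S \right)} = \left(-8 - S\right) \frac{1}{59} = - \frac{8}{59} - \frac{S}{59}$)
$j{\left(C{\left(w{\left(1,4 \right)},6 \right)} \right)} - -261 = \left(- \frac{8}{59} - \frac{\frac{5}{2} \sqrt{2} \frac{1}{\sqrt{6}}}{59}\right) - -261 = \left(- \frac{8}{59} - \frac{\frac{5}{2} \sqrt{2} \frac{\sqrt{6}}{6}}{59}\right) + 261 = \left(- \frac{8}{59} - \frac{\frac{5}{6} \sqrt{3}}{59}\right) + 261 = \left(- \frac{8}{59} - \frac{5 \sqrt{3}}{354}\right) + 261 = \frac{15391}{59} - \frac{5 \sqrt{3}}{354}$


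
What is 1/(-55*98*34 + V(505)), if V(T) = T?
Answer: -1/182755 ≈ -5.4718e-6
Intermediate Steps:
1/(-55*98*34 + V(505)) = 1/(-55*98*34 + 505) = 1/(-5390*34 + 505) = 1/(-183260 + 505) = 1/(-182755) = -1/182755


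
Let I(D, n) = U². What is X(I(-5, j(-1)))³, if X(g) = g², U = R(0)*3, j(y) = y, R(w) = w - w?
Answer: 0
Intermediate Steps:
R(w) = 0
U = 0 (U = 0*3 = 0)
I(D, n) = 0 (I(D, n) = 0² = 0)
X(I(-5, j(-1)))³ = (0²)³ = 0³ = 0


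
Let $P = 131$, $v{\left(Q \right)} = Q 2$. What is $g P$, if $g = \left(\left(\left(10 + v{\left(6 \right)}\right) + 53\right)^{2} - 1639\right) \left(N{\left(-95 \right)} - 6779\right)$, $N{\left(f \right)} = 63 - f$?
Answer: $-3457261086$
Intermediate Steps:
$v{\left(Q \right)} = 2 Q$
$g = -26391306$ ($g = \left(\left(\left(10 + 2 \cdot 6\right) + 53\right)^{2} - 1639\right) \left(\left(63 - -95\right) - 6779\right) = \left(\left(\left(10 + 12\right) + 53\right)^{2} - 1639\right) \left(\left(63 + 95\right) - 6779\right) = \left(\left(22 + 53\right)^{2} - 1639\right) \left(158 - 6779\right) = \left(75^{2} - 1639\right) \left(-6621\right) = \left(5625 - 1639\right) \left(-6621\right) = 3986 \left(-6621\right) = -26391306$)
$g P = \left(-26391306\right) 131 = -3457261086$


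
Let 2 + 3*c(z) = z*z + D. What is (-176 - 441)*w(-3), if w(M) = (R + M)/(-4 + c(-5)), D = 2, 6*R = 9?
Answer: 5553/26 ≈ 213.58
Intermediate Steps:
R = 3/2 (R = (⅙)*9 = 3/2 ≈ 1.5000)
c(z) = z²/3 (c(z) = -⅔ + (z*z + 2)/3 = -⅔ + (z² + 2)/3 = -⅔ + (2 + z²)/3 = -⅔ + (⅔ + z²/3) = z²/3)
w(M) = 9/26 + 3*M/13 (w(M) = (3/2 + M)/(-4 + (⅓)*(-5)²) = (3/2 + M)/(-4 + (⅓)*25) = (3/2 + M)/(-4 + 25/3) = (3/2 + M)/(13/3) = (3/2 + M)*(3/13) = 9/26 + 3*M/13)
(-176 - 441)*w(-3) = (-176 - 441)*(9/26 + (3/13)*(-3)) = -617*(9/26 - 9/13) = -617*(-9/26) = 5553/26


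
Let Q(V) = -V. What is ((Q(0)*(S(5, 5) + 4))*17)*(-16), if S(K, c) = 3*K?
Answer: 0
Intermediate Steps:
((Q(0)*(S(5, 5) + 4))*17)*(-16) = (((-1*0)*(3*5 + 4))*17)*(-16) = ((0*(15 + 4))*17)*(-16) = ((0*19)*17)*(-16) = (0*17)*(-16) = 0*(-16) = 0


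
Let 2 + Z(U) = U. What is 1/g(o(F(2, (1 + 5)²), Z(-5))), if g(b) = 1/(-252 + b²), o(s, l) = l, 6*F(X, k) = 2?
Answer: -203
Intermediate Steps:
F(X, k) = ⅓ (F(X, k) = (⅙)*2 = ⅓)
Z(U) = -2 + U
1/g(o(F(2, (1 + 5)²), Z(-5))) = 1/(1/(-252 + (-2 - 5)²)) = 1/(1/(-252 + (-7)²)) = 1/(1/(-252 + 49)) = 1/(1/(-203)) = 1/(-1/203) = -203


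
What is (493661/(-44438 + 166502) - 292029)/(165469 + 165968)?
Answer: -35645734195/40456525968 ≈ -0.88109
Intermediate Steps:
(493661/(-44438 + 166502) - 292029)/(165469 + 165968) = (493661/122064 - 292029)/331437 = (493661*(1/122064) - 292029)*(1/331437) = (493661/122064 - 292029)*(1/331437) = -35645734195/122064*1/331437 = -35645734195/40456525968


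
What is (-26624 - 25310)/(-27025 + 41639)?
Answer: -25967/7307 ≈ -3.5537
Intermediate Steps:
(-26624 - 25310)/(-27025 + 41639) = -51934/14614 = -51934*1/14614 = -25967/7307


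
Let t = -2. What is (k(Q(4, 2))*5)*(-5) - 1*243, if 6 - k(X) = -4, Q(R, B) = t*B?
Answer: -493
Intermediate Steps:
Q(R, B) = -2*B
k(X) = 10 (k(X) = 6 - 1*(-4) = 6 + 4 = 10)
(k(Q(4, 2))*5)*(-5) - 1*243 = (10*5)*(-5) - 1*243 = 50*(-5) - 243 = -250 - 243 = -493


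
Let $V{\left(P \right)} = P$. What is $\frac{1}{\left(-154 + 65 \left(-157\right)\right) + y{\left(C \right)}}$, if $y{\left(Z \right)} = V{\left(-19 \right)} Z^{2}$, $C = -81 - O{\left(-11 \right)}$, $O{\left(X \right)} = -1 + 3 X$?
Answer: $- \frac{1}{52330} \approx -1.9109 \cdot 10^{-5}$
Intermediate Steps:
$C = -47$ ($C = -81 - \left(-1 + 3 \left(-11\right)\right) = -81 - \left(-1 - 33\right) = -81 - -34 = -81 + 34 = -47$)
$y{\left(Z \right)} = - 19 Z^{2}$
$\frac{1}{\left(-154 + 65 \left(-157\right)\right) + y{\left(C \right)}} = \frac{1}{\left(-154 + 65 \left(-157\right)\right) - 19 \left(-47\right)^{2}} = \frac{1}{\left(-154 - 10205\right) - 41971} = \frac{1}{-10359 - 41971} = \frac{1}{-52330} = - \frac{1}{52330}$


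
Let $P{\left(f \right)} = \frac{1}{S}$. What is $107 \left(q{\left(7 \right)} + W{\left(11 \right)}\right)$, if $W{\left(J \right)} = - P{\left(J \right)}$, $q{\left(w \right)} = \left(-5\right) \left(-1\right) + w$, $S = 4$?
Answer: $\frac{5029}{4} \approx 1257.3$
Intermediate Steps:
$P{\left(f \right)} = \frac{1}{4}$
$q{\left(w \right)} = 5 + w$
$W{\left(J \right)} = - \frac{1}{4}$ ($W{\left(J \right)} = \left(-1\right) \frac{1}{4} = - \frac{1}{4}$)
$107 \left(q{\left(7 \right)} + W{\left(11 \right)}\right) = 107 \left(\left(5 + 7\right) - \frac{1}{4}\right) = 107 \left(12 - \frac{1}{4}\right) = 107 \cdot \frac{47}{4} = \frac{5029}{4}$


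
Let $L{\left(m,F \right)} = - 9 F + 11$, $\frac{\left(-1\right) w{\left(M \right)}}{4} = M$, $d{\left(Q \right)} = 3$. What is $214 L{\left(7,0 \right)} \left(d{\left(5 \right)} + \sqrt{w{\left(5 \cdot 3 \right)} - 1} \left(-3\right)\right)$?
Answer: $7062 - 7062 i \sqrt{61} \approx 7062.0 - 55156.0 i$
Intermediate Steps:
$w{\left(M \right)} = - 4 M$
$L{\left(m,F \right)} = 11 - 9 F$
$214 L{\left(7,0 \right)} \left(d{\left(5 \right)} + \sqrt{w{\left(5 \cdot 3 \right)} - 1} \left(-3\right)\right) = 214 \left(11 - 0\right) \left(3 + \sqrt{- 4 \cdot 5 \cdot 3 - 1} \left(-3\right)\right) = 214 \left(11 + 0\right) \left(3 + \sqrt{\left(-4\right) 15 - 1} \left(-3\right)\right) = 214 \cdot 11 \left(3 + \sqrt{-60 - 1} \left(-3\right)\right) = 2354 \left(3 + \sqrt{-61} \left(-3\right)\right) = 2354 \left(3 + i \sqrt{61} \left(-3\right)\right) = 2354 \left(3 - 3 i \sqrt{61}\right) = 7062 - 7062 i \sqrt{61}$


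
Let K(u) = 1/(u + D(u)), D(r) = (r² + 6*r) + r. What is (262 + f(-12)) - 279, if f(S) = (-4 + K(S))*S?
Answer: 123/4 ≈ 30.750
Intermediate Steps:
D(r) = r² + 7*r
K(u) = 1/(u + u*(7 + u))
f(S) = S*(-4 + 1/(S*(8 + S))) (f(S) = (-4 + 1/(S*(8 + S)))*S = S*(-4 + 1/(S*(8 + S))))
(262 + f(-12)) - 279 = (262 + (1 - 32*(-12) - 4*(-12)²)/(8 - 12)) - 279 = (262 + (1 + 384 - 4*144)/(-4)) - 279 = (262 - (1 + 384 - 576)/4) - 279 = (262 - ¼*(-191)) - 279 = (262 + 191/4) - 279 = 1239/4 - 279 = 123/4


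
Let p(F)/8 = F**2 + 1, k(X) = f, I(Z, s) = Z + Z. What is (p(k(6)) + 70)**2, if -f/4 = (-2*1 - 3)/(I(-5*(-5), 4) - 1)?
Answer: 36281868484/5764801 ≈ 6293.7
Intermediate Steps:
I(Z, s) = 2*Z
f = 20/49 (f = -4*(-2*1 - 3)/(2*(-5*(-5)) - 1) = -4*(-2 - 3)/(2*25 - 1) = -(-20)/(50 - 1) = -(-20)/49 = -4*(-5/49) = 20/49 ≈ 0.40816)
k(X) = 20/49
p(F) = 8 + 8*F**2 (p(F) = 8*(F**2 + 1) = 8*(1 + F**2) = 8 + 8*F**2)
(p(k(6)) + 70)**2 = ((8 + 8*(20/49)**2) + 70)**2 = ((8 + 8*(400/2401)) + 70)**2 = ((8 + 3200/2401) + 70)**2 = (22408/2401 + 70)**2 = (190478/2401)**2 = 36281868484/5764801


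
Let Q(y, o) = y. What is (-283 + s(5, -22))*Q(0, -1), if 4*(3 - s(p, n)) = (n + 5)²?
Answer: 0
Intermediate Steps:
s(p, n) = 3 - (5 + n)²/4 (s(p, n) = 3 - (n + 5)²/4 = 3 - (5 + n)²/4)
(-283 + s(5, -22))*Q(0, -1) = (-283 + (3 - (5 - 22)²/4))*0 = (-283 + (3 - ¼*(-17)²))*0 = (-283 + (3 - ¼*289))*0 = (-283 + (3 - 289/4))*0 = (-283 - 277/4)*0 = -1409/4*0 = 0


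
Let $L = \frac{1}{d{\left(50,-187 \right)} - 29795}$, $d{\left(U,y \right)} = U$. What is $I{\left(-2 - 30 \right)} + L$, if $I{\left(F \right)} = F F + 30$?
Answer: $\frac{31351229}{29745} \approx 1054.0$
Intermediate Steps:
$I{\left(F \right)} = 30 + F^{2}$ ($I{\left(F \right)} = F^{2} + 30 = 30 + F^{2}$)
$L = - \frac{1}{29745}$ ($L = \frac{1}{50 - 29795} = \frac{1}{-29745} = - \frac{1}{29745} \approx -3.3619 \cdot 10^{-5}$)
$I{\left(-2 - 30 \right)} + L = \left(30 + \left(-2 - 30\right)^{2}\right) - \frac{1}{29745} = \left(30 + \left(-32\right)^{2}\right) - \frac{1}{29745} = \left(30 + 1024\right) - \frac{1}{29745} = 1054 - \frac{1}{29745} = \frac{31351229}{29745}$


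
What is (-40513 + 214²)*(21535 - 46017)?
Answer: -129338406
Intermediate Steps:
(-40513 + 214²)*(21535 - 46017) = (-40513 + 45796)*(-24482) = 5283*(-24482) = -129338406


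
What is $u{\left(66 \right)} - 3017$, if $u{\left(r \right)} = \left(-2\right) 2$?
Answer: $-3021$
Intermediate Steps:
$u{\left(r \right)} = -4$
$u{\left(66 \right)} - 3017 = -4 - 3017 = -3021$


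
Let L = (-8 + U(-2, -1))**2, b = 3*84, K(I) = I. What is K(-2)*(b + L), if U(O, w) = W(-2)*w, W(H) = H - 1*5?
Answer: -506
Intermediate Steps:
W(H) = -5 + H (W(H) = H - 5 = -5 + H)
U(O, w) = -7*w (U(O, w) = (-5 - 2)*w = -7*w)
b = 252
L = 1 (L = (-8 - 7*(-1))**2 = (-8 + 7)**2 = (-1)**2 = 1)
K(-2)*(b + L) = -2*(252 + 1) = -2*253 = -506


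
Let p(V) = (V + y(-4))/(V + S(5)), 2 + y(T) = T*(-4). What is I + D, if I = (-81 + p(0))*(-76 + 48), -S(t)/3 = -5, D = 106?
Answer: 35218/15 ≈ 2347.9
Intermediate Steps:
y(T) = -2 - 4*T (y(T) = -2 + T*(-4) = -2 - 4*T)
S(t) = 15 (S(t) = -3*(-5) = 15)
p(V) = (14 + V)/(15 + V) (p(V) = (V + (-2 - 4*(-4)))/(V + 15) = (V + (-2 + 16))/(15 + V) = (V + 14)/(15 + V) = (14 + V)/(15 + V))
I = 33628/15 (I = (-81 + (14 + 0)/(15 + 0))*(-76 + 48) = (-81 + 14/15)*(-28) = -1201/15*(-28) = 33628/15 ≈ 2241.9)
I + D = 33628/15 + 106 = 35218/15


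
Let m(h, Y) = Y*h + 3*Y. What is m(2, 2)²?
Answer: 100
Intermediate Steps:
m(h, Y) = 3*Y + Y*h
m(2, 2)² = (2*(3 + 2))² = (2*5)² = 10² = 100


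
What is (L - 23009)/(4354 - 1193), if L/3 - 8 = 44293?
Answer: 109894/3161 ≈ 34.766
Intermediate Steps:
L = 132903 (L = 24 + 3*44293 = 24 + 132879 = 132903)
(L - 23009)/(4354 - 1193) = (132903 - 23009)/(4354 - 1193) = 109894/3161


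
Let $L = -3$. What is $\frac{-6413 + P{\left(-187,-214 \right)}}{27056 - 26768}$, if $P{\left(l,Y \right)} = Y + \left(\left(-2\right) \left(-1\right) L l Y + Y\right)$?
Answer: $- \frac{246949}{288} \approx -857.46$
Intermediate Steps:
$P{\left(l,Y \right)} = 2 Y - 6 Y l$ ($P{\left(l,Y \right)} = Y + \left(\left(-2\right) \left(-1\right) \left(-3\right) l Y + Y\right) = Y + \left(2 \left(-3\right) l Y + Y\right) = Y + \left(- 6 l Y + Y\right) = Y - \left(- Y + 6 Y l\right) = 2 Y - 6 Y l$)
$\frac{-6413 + P{\left(-187,-214 \right)}}{27056 - 26768} = \frac{-6413 + 2 \left(-214\right) \left(1 - -561\right)}{27056 - 26768} = \frac{-6413 + 2 \left(-214\right) \left(1 + 561\right)}{288} = \left(-6413 + 2 \left(-214\right) 562\right) \frac{1}{288} = \left(-6413 - 240536\right) \frac{1}{288} = \left(-246949\right) \frac{1}{288} = - \frac{246949}{288}$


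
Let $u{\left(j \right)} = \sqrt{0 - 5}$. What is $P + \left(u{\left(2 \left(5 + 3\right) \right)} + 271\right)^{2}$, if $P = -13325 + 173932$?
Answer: $234043 + 542 i \sqrt{5} \approx 2.3404 \cdot 10^{5} + 1211.9 i$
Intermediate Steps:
$u{\left(j \right)} = i \sqrt{5}$ ($u{\left(j \right)} = \sqrt{-5} = i \sqrt{5}$)
$P = 160607$
$P + \left(u{\left(2 \left(5 + 3\right) \right)} + 271\right)^{2} = 160607 + \left(i \sqrt{5} + 271\right)^{2} = 160607 + \left(271 + i \sqrt{5}\right)^{2}$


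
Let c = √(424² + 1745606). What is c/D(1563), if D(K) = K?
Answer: √1925382/1563 ≈ 0.88777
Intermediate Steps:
c = √1925382 (c = √(179776 + 1745606) = √1925382 ≈ 1387.6)
c/D(1563) = √1925382/1563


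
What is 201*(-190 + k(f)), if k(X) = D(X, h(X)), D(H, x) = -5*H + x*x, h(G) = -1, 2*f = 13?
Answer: -89043/2 ≈ -44522.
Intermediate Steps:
f = 13/2 (f = (½)*13 = 13/2 ≈ 6.5000)
D(H, x) = x² - 5*H (D(H, x) = -5*H + x² = x² - 5*H)
k(X) = 1 - 5*X (k(X) = (-1)² - 5*X = 1 - 5*X)
201*(-190 + k(f)) = 201*(-190 + (1 - 5*13/2)) = 201*(-190 + (1 - 65/2)) = 201*(-190 - 63/2) = 201*(-443/2) = -89043/2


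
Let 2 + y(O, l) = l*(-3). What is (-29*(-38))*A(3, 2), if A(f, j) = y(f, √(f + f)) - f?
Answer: -5510 - 3306*√6 ≈ -13608.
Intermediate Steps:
y(O, l) = -2 - 3*l (y(O, l) = -2 + l*(-3) = -2 - 3*l)
A(f, j) = -2 - f - 3*√2*√f (A(f, j) = (-2 - 3*√(f + f)) - f = (-2 - 3*√2*√f) - f = -2 - f - 3*√2*√f)
(-29*(-38))*A(3, 2) = (-29*(-38))*(-2 - 1*3 - 3*√2*√3) = 1102*(-2 - 3 - 3*√6) = 1102*(-5 - 3*√6) = -5510 - 3306*√6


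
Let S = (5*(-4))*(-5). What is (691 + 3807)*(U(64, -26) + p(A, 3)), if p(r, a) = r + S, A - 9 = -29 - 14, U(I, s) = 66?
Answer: 593736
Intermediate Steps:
S = 100 (S = -20*(-5) = 100)
A = -34 (A = 9 + (-29 - 14) = 9 - 43 = -34)
p(r, a) = 100 + r (p(r, a) = r + 100 = 100 + r)
(691 + 3807)*(U(64, -26) + p(A, 3)) = (691 + 3807)*(66 + (100 - 34)) = 4498*(66 + 66) = 4498*132 = 593736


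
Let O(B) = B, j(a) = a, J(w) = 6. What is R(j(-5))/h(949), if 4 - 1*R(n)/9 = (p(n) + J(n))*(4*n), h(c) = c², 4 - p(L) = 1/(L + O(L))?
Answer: 1854/900601 ≈ 0.0020586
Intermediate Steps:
p(L) = 4 - 1/(2*L) (p(L) = 4 - 1/(L + L) = 4 - 1/(2*L))
R(n) = 36 - 36*n*(10 - 1/(2*n)) (R(n) = 36 - 9*((4 - 1/(2*n)) + 6)*4*n = 36 - 9*(10 - 1/(2*n))*4*n = 36 - 36*n*(10 - 1/(2*n)))
R(j(-5))/h(949) = (54 - 360*(-5))/(949²) = (54 + 1800)/900601 = 1854*(1/900601) = 1854/900601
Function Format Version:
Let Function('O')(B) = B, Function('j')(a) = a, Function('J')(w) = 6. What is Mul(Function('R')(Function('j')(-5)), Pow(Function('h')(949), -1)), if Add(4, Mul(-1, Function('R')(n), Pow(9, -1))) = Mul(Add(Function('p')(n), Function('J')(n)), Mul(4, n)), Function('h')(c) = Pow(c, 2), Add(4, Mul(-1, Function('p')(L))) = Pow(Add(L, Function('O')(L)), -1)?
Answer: Rational(1854, 900601) ≈ 0.0020586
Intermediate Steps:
Function('p')(L) = Add(4, Mul(Rational(-1, 2), Pow(L, -1))) (Function('p')(L) = Add(4, Mul(-1, Pow(Add(L, L), -1))) = Add(4, Mul(-1, Pow(Mul(2, L), -1))) = Add(4, Mul(-1, Mul(Rational(1, 2), Pow(L, -1)))) = Add(4, Mul(Rational(-1, 2), Pow(L, -1))))
Function('R')(n) = Add(36, Mul(-36, n, Add(10, Mul(Rational(-1, 2), Pow(n, -1))))) (Function('R')(n) = Add(36, Mul(-9, Mul(Add(Add(4, Mul(Rational(-1, 2), Pow(n, -1))), 6), Mul(4, n)))) = Add(36, Mul(-9, Mul(Add(10, Mul(Rational(-1, 2), Pow(n, -1))), Mul(4, n)))) = Add(36, Mul(-9, Mul(4, n, Add(10, Mul(Rational(-1, 2), Pow(n, -1)))))) = Add(36, Mul(-36, n, Add(10, Mul(Rational(-1, 2), Pow(n, -1))))))
Mul(Function('R')(Function('j')(-5)), Pow(Function('h')(949), -1)) = Mul(Add(54, Mul(-360, -5)), Pow(Pow(949, 2), -1)) = Mul(Add(54, 1800), Pow(900601, -1)) = Mul(1854, Rational(1, 900601)) = Rational(1854, 900601)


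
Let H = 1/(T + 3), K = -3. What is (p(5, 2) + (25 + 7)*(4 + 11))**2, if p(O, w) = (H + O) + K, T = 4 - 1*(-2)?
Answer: 18826921/81 ≈ 2.3243e+5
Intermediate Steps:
T = 6 (T = 4 + 2 = 6)
H = 1/9 (H = 1/(6 + 3) = 1/9 ≈ 0.11111)
p(O, w) = -26/9 + O (p(O, w) = (1/9 + O) - 3 = -26/9 + O)
(p(5, 2) + (25 + 7)*(4 + 11))**2 = ((-26/9 + 5) + (25 + 7)*(4 + 11))**2 = (19/9 + 32*15)**2 = (19/9 + 480)**2 = (4339/9)**2 = 18826921/81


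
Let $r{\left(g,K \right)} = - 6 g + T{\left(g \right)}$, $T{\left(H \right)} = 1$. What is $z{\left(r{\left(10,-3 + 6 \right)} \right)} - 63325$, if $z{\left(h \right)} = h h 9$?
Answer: $-31996$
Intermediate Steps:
$r{\left(g,K \right)} = 1 - 6 g$ ($r{\left(g,K \right)} = - 6 g + 1 = 1 - 6 g$)
$z{\left(h \right)} = 9 h^{2}$ ($z{\left(h \right)} = h^{2} \cdot 9 = 9 h^{2}$)
$z{\left(r{\left(10,-3 + 6 \right)} \right)} - 63325 = 9 \left(1 - 60\right)^{2} - 63325 = 9 \left(-59\right)^{2} - 63325 = 9 \cdot 3481 - 63325 = 31329 - 63325 = -31996$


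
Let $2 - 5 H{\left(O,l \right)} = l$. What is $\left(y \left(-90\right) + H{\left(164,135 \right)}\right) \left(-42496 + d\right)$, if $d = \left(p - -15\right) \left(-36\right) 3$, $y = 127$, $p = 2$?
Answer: $\frac{2539469956}{5} \approx 5.0789 \cdot 10^{8}$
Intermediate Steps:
$H{\left(O,l \right)} = \frac{2}{5} - \frac{l}{5}$
$d = -1836$ ($d = \left(2 - -15\right) \left(-36\right) 3 = \left(2 + 15\right) \left(-36\right) 3 = 17 \left(-36\right) 3 = \left(-612\right) 3 = -1836$)
$\left(y \left(-90\right) + H{\left(164,135 \right)}\right) \left(-42496 + d\right) = \left(127 \left(-90\right) + \left(\frac{2}{5} - 27\right)\right) \left(-42496 - 1836\right) = \left(-11430 + \left(\frac{2}{5} - 27\right)\right) \left(-44332\right) = \left(-11430 - \frac{133}{5}\right) \left(-44332\right) = \left(- \frac{57283}{5}\right) \left(-44332\right) = \frac{2539469956}{5}$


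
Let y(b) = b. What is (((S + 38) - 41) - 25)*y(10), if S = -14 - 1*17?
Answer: -590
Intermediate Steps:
S = -31 (S = -14 - 17 = -31)
(((S + 38) - 41) - 25)*y(10) = (((-31 + 38) - 41) - 25)*10 = ((7 - 41) - 25)*10 = (-34 - 25)*10 = -59*10 = -590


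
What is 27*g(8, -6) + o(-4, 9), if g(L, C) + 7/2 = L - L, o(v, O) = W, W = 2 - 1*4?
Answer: -193/2 ≈ -96.500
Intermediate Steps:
W = -2 (W = 2 - 4 = -2)
o(v, O) = -2
g(L, C) = -7/2 (g(L, C) = -7/2 + (L - L) = -7/2 + 0 = -7/2)
27*g(8, -6) + o(-4, 9) = 27*(-7/2) - 2 = -189/2 - 2 = -193/2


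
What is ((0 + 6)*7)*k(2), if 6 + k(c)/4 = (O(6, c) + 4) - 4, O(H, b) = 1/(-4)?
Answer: -1050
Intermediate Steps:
O(H, b) = -¼
k(c) = -25 (k(c) = -24 + 4*((-¼ + 4) - 4) = -24 + 4*(15/4 - 4) = -24 + 4*(-¼) = -24 - 1 = -25)
((0 + 6)*7)*k(2) = ((0 + 6)*7)*(-25) = (6*7)*(-25) = 42*(-25) = -1050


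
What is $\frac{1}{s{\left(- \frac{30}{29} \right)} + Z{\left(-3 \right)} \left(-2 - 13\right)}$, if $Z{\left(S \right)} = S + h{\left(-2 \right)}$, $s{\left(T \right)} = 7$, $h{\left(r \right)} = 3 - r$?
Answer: $- \frac{1}{23} \approx -0.043478$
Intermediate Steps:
$Z{\left(S \right)} = 5 + S$ ($Z{\left(S \right)} = S + \left(3 - -2\right) = S + \left(3 + 2\right) = S + 5 = 5 + S$)
$\frac{1}{s{\left(- \frac{30}{29} \right)} + Z{\left(-3 \right)} \left(-2 - 13\right)} = \frac{1}{7 + \left(5 - 3\right) \left(-2 - 13\right)} = \frac{1}{7 + 2 \left(-15\right)} = \frac{1}{7 - 30} = \frac{1}{-23} = - \frac{1}{23}$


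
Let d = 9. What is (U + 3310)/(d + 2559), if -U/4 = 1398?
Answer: -1141/1284 ≈ -0.88863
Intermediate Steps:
U = -5592 (U = -4*1398 = -5592)
(U + 3310)/(d + 2559) = (-5592 + 3310)/(9 + 2559) = -2282/2568 = -2282*1/2568 = -1141/1284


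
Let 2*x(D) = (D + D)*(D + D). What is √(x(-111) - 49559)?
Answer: I*√24917 ≈ 157.85*I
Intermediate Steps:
x(D) = 2*D² (x(D) = ((D + D)*(D + D))/2 = ((2*D)*(2*D))/2 = (4*D²)/2 = 2*D²)
√(x(-111) - 49559) = √(2*(-111)² - 49559) = √(2*12321 - 49559) = √(24642 - 49559) = √(-24917) = I*√24917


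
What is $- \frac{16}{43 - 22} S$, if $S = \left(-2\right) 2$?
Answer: $\frac{64}{21} \approx 3.0476$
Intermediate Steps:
$S = -4$
$- \frac{16}{43 - 22} S = - \frac{16}{43 - 22} \left(-4\right) = - \frac{16}{21} \left(-4\right) = \left(-16\right) \frac{1}{21} \left(-4\right) = \left(- \frac{16}{21}\right) \left(-4\right) = \frac{64}{21}$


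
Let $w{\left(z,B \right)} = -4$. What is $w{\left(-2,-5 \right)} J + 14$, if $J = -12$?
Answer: $62$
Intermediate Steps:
$w{\left(-2,-5 \right)} J + 14 = \left(-4\right) \left(-12\right) + 14 = 48 + 14 = 62$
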